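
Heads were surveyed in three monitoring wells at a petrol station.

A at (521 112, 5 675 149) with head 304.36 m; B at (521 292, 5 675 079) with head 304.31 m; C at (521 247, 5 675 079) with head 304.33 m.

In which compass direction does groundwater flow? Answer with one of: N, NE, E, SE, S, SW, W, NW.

NE

Differences from A: to B (Δx, Δy, Δh) = (180, -70, -0.05); to C = (135, -70, -0.03).
Solve a·Δx + b·Δy = Δh: det = 180·(-70) − 135·(-70) = -3150.
∂h/∂x = [(-0.05)·(-70) − (-0.03)·(-70)] / -3150 = -0.0004444
∂h/∂y = [180·(-0.03) − 135·(-0.05)] / -3150 = -0.0004286
Flow = −∇h = (+0.0004444 east, +0.0004286 north), which points northeast.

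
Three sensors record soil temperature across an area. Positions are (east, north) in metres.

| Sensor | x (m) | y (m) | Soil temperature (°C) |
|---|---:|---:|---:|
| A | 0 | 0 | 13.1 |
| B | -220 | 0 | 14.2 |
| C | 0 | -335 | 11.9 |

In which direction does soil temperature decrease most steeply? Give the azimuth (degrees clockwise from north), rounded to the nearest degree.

126°

∂T/∂x = (14.2 − 13.1) / (-220 − 0) = -0.005000
∂T/∂y = (11.9 − 13.1) / (-335 − 0) = +0.003582
Steepest decrease is along −∇f: components (+0.005000 E, -0.003582 N).
Azimuth = atan2(+0.005000, -0.003582) = 125.6° ≈ 126°.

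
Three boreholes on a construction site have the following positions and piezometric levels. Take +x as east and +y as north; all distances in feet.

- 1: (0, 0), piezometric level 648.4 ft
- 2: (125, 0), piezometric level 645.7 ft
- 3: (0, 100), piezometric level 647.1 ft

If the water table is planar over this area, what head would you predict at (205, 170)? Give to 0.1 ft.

641.8 ft

∂h/∂x = (645.7 − 648.4) / (125 − 0) = -0.02160
∂h/∂y = (647.1 − 648.4) / (100 − 0) = -0.01300
h(205, 170) = 648.4 + (-0.02160)·(205) + (-0.01300)·(170) = 648.4 -4.428 -2.210 = 641.762 ft.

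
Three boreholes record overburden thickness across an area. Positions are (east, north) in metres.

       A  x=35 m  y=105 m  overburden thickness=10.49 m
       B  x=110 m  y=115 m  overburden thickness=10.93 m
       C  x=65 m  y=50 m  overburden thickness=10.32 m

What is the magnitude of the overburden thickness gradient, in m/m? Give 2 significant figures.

0.0078 m/m

Taking A as reference: B−A = (75, 10, +0.44); C−A = (30, -55, -0.17).
Solve a·Δx + b·Δy = Δd: det = 75·(-55) − 30·10 = -4425.
∂d/∂x = [(+0.44)·(-55) − (-0.17)·10] / -4425 = +0.005085
∂d/∂y = [75·(-0.17) − 30·(+0.44)] / -4425 = +0.005864
|∇f| = √(0.005085² + 0.005864²) = 0.007762 m/m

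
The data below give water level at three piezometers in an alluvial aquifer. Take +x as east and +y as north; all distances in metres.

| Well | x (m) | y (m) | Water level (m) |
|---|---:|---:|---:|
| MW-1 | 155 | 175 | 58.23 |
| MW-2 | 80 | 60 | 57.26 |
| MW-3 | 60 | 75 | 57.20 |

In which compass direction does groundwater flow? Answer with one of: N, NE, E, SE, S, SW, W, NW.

SW

Three-point gradient (reference MW-1): Δ to MW-2 = (-75, -115, -0.97), Δ to MW-3 = (-95, -100, -1.03).
∂h/∂x = +0.006263, ∂h/∂y = +0.004350 (det = -3425).
Flow = −∇h = (-0.006263 east, -0.004350 north), which points southwest.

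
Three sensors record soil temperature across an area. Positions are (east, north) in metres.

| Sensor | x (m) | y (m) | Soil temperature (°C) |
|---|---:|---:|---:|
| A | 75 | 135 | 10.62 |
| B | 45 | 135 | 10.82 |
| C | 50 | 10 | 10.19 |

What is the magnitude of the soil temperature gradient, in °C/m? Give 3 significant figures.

0.00820 °C/m

With T = a·x + b·y + c and A as origin, the differences give:
  (-30)·a + 0·b = +0.20
  (-25)·a + (-125)·b = -0.43
Eliminate b (×(-125) and ×0, subtract): 3750·a = -25.000 → a = ∂T/∂x = -0.006667
Back-substitute: b = ∂T/∂y = +0.004773.
|∇f| = √(-0.006667² + 0.004773²) = 0.008199 °C/m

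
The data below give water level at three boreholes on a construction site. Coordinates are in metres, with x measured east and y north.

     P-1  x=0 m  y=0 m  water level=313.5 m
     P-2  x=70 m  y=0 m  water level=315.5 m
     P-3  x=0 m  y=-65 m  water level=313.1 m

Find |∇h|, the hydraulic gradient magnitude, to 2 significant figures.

0.029

∂h/∂x = (315.5 − 313.5) / (70 − 0) = +0.02857
∂h/∂y = (313.1 − 313.5) / (-65 − 0) = +0.006154
|∇h| = √(0.02857² + 0.006154²) = 0.02923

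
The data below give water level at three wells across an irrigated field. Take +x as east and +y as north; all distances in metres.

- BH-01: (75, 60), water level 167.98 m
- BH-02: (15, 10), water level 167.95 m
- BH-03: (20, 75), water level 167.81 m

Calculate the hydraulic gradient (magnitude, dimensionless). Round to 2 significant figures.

Three-point gradient (reference BH-01): Δ to BH-02 = (-60, -50, -0.03), Δ to BH-03 = (-55, 15, -0.17).
∂h/∂x = +0.002452, ∂h/∂y = -0.002342 (det = -3650).
|∇h| = √(0.002452² + -0.002342²) = 0.003391

0.0034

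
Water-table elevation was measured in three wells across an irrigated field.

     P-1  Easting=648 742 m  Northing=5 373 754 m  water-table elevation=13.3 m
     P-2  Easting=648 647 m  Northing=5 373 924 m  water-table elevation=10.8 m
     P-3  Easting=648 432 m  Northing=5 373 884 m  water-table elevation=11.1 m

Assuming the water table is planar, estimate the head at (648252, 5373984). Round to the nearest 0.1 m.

With h = a·x + b·y + c and P-1 as origin, the differences give:
  (-95)·a + 170·b = -2.5
  (-310)·a + 130·b = -2.2
Eliminate b (×130 and ×170, subtract): 40350·a = 49.00 → a = ∂h/∂x = +0.001214
Back-substitute: b = ∂h/∂y = -0.01403.
h(648252, 5373984) = 13.3 + (+0.001214)·(-490) + (-0.01403)·(230) = 13.3 -0.595 -3.226 = 9.479 m.

9.5 m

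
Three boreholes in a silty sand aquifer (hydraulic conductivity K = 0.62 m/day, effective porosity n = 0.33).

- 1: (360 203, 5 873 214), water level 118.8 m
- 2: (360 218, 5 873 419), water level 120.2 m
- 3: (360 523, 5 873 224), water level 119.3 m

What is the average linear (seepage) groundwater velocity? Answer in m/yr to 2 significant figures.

With h = a·x + b·y + c and 1 as origin, the differences give:
  15·a + 205·b = +1.4
  320·a + 10·b = +0.5
Eliminate b (×10 and ×205, subtract): -65450·a = -88.50 → a = ∂h/∂x = +0.001352
Back-substitute: b = ∂h/∂y = +0.006730.
|∇h| = √(0.001352² + 0.006730²) = 0.006864
Seepage velocity v = K·i/n = 0.62 × 0.006864 / 0.33 = 0.0129 m/day = 4.712 m/yr.

4.7 m/yr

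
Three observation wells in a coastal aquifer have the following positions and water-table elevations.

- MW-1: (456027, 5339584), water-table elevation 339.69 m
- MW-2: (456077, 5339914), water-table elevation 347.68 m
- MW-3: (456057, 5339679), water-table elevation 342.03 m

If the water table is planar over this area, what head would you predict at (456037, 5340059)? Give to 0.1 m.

With h = a·x + b·y + c and MW-1 as origin, the differences give:
  50·a + 330·b = +7.99
  30·a + 95·b = +2.34
Eliminate b (×95 and ×330, subtract): -5150·a = -13.150 → a = ∂h/∂x = +0.002553
Back-substitute: b = ∂h/∂y = +0.02383.
h(456037, 5340059) = 339.69 + (+0.002553)·(10) + (+0.02383)·(475) = 339.69 +0.026 +11.317 = 351.033 m.

351.0 m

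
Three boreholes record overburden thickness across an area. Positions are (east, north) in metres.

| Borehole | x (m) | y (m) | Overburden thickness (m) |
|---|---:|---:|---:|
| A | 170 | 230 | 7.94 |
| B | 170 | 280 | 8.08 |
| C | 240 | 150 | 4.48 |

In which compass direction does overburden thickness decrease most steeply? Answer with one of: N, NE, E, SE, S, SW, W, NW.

E

Taking A as reference: B−A = (0, 50, +0.14); C−A = (70, -80, -3.46).
Solve a·Δx + b·Δy = Δd: det = 0·(-80) − 70·50 = -3500.
∂d/∂x = [(+0.14)·(-80) − (-3.46)·50] / -3500 = -0.04623
∂d/∂y = [0·(-3.46) − 70·(+0.14)] / -3500 = +0.002800
Steepest decrease is along −∇f = (+0.04623 E, -0.002800 N) → east.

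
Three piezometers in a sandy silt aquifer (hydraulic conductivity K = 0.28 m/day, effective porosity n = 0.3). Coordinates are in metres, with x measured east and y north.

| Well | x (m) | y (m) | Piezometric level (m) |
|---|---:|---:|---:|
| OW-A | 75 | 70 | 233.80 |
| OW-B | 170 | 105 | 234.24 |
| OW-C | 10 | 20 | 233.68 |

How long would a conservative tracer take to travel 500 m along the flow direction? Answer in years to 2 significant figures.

With h = a·x + b·y + c and OW-A as origin, the differences give:
  95·a + 35·b = +0.44
  (-65)·a + (-50)·b = -0.12
Eliminate b (×(-50) and ×35, subtract): -2475·a = -17.800 → a = ∂h/∂x = +0.007192
Back-substitute: b = ∂h/∂y = -0.006949.
|∇h| = √(0.007192² + -0.006949²) = 0.01
Seepage velocity v = K·i/n = 0.28 × 0.01 / 0.3 = 0.009333 m/day.
t = 500 / 0.009333 = 5.357e+04 days = 147 years.

150 years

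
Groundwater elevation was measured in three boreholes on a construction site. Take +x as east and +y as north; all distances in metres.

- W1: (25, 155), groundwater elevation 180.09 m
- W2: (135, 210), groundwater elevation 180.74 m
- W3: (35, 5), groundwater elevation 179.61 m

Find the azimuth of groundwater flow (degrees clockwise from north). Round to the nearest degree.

Taking W1 as reference: W2−W1 = (110, 55, +0.65); W3−W1 = (10, -150, -0.48).
Solve a·Δx + b·Δy = Δh: det = 110·(-150) − 10·55 = -17050.
∂h/∂x = [(+0.65)·(-150) − (-0.48)·55] / -17050 = +0.004170
∂h/∂y = [110·(-0.48) − 10·(+0.65)] / -17050 = +0.003478
Flow direction (−∇h) has components (-0.004170 E, -0.003478 N).
Azimuth = atan2(E, N) = atan2(-0.004170, -0.003478) = 230.2° ≈ 230°.

230°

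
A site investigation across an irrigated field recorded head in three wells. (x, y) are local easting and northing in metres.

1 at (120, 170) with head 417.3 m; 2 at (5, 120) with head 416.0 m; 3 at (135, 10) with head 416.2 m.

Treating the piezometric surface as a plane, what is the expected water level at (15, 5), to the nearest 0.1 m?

415.2 m

Taking 1 as reference: 2−1 = (-115, -50, -1.3); 3−1 = (15, -160, -1.1).
Determinant of the coordinate differences = (-115)·(-160) − 15·(-50) = 19150.
∂h/∂x = [(-1.3)·(-160) − (-1.1)·(-50)] / 19150 = +0.007990
∂h/∂y = [(-115)·(-1.1) − 15·(-1.3)] / 19150 = +0.007624
h(15, 5) = 417.3 + (+0.007990)·(-105) + (+0.007624)·(-165) = 417.3 -0.839 -1.258 = 415.203 m.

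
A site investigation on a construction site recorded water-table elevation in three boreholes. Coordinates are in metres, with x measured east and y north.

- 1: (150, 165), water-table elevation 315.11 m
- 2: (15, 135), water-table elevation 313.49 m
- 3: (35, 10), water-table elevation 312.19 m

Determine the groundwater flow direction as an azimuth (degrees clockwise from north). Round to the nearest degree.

218°

Differences from 1: to 2 (Δx, Δy, Δh) = (-135, -30, -1.62); to 3 = (-115, -155, -2.92).
Determinant of the coordinate differences = (-135)·(-155) − (-115)·(-30) = 17475.
∂h/∂x = [(-1.62)·(-155) − (-2.92)·(-30)] / 17475 = +0.009356
∂h/∂y = [(-135)·(-2.92) − (-115)·(-1.62)] / 17475 = +0.01190
Flow direction (−∇h) has components (-0.009356 E, -0.01190 N).
Azimuth = atan2(E, N) = atan2(-0.009356, -0.01190) = 218.2° ≈ 218°.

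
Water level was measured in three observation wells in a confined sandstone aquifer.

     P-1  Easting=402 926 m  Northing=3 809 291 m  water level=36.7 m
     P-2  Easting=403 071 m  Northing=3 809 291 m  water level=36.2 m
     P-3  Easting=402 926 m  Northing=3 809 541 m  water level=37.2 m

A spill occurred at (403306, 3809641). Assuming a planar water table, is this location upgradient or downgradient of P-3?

∂h/∂x = (36.2 − 36.7) / (403071 − 402926) = -0.003448
∂h/∂y = (37.2 − 36.7) / (3809541 − 3809291) = +0.002000
Head at (403306, 3809641) = 36.7 + (-0.003448)·(380) + (+0.002000)·(350) = 36.09 m.
That is lower than the 37.2 m at P-3, so the point is downgradient.

downgradient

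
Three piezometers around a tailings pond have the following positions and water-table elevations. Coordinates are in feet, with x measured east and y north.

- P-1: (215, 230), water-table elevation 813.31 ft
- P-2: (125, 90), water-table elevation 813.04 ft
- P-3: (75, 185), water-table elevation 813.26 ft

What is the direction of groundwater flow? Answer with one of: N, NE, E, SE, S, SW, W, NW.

S

Differences from P-1: to P-2 (Δx, Δy, Δh) = (-90, -140, -0.27); to P-3 = (-140, -45, -0.05).
Solve a·Δx + b·Δy = Δh: det = (-90)·(-45) − (-140)·(-140) = -15550.
∂h/∂x = [(-0.27)·(-45) − (-0.05)·(-140)] / -15550 = -0.0003312
∂h/∂y = [(-90)·(-0.05) − (-140)·(-0.27)] / -15550 = +0.002141
Flow = −∇h = (+0.0003312 east, -0.002141 north), which points south.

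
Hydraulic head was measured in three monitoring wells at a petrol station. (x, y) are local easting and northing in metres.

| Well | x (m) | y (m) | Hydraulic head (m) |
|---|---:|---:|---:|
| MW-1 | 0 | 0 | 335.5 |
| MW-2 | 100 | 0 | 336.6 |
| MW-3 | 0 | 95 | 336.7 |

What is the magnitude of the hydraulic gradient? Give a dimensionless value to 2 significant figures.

0.017

∂h/∂x = (336.6 − 335.5) / (100 − 0) = +0.01100
∂h/∂y = (336.7 − 335.5) / (95 − 0) = +0.01263
|∇h| = √(0.01100² + 0.01263²) = 0.01675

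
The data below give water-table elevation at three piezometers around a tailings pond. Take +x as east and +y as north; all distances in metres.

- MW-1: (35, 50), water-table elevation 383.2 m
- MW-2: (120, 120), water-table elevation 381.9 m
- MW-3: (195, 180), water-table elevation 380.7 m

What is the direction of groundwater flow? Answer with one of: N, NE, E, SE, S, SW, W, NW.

Taking MW-1 as reference: MW-2−MW-1 = (85, 70, -1.3); MW-3−MW-1 = (160, 130, -2.5).
Determinant of the coordinate differences = 85·130 − 160·70 = -150.
∂h/∂x = [(-1.3)·130 − (-2.5)·70] / -150 = -0.04000
∂h/∂y = [85·(-2.5) − 160·(-1.3)] / -150 = +0.03000
Flow = −∇h = (+0.04000 east, -0.03000 north), which points southeast.

SE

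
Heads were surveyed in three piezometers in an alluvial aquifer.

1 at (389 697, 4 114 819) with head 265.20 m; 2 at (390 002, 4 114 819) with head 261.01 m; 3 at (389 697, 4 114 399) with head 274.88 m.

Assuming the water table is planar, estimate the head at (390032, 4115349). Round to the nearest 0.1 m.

248.4 m

∂h/∂x = (261.01 − 265.20) / (390002 − 389697) = -0.01374
∂h/∂y = (274.88 − 265.20) / (4114399 − 4114819) = -0.02305
h(390032, 4115349) = 265.20 + (-0.01374)·(335) + (-0.02305)·(530) = 265.20 -4.602 -12.215 = 248.383 m.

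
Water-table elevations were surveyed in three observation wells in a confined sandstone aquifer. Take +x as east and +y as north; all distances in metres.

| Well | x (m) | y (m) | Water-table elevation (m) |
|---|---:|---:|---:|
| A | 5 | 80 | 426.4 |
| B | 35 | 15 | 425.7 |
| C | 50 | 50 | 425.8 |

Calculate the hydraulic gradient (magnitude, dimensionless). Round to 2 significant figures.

With h = a·x + b·y + c and A as origin, the differences give:
  30·a + (-65)·b = -0.7
  45·a + (-30)·b = -0.6
Eliminate b (×(-30) and ×(-65), subtract): 2025·a = -18.00 → a = ∂h/∂x = -0.008889
Back-substitute: b = ∂h/∂y = +0.006667.
|∇h| = √(-0.008889² + 0.006667²) = 0.01111

0.011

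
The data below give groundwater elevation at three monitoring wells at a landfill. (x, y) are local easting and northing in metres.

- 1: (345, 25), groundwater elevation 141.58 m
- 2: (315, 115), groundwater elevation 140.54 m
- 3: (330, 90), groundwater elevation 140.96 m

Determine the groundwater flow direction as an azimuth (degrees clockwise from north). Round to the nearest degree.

Taking 1 as reference: 2−1 = (-30, 90, -1.04); 3−1 = (-15, 65, -0.62).
Determinant of the coordinate differences = (-30)·65 − (-15)·90 = -600.
∂h/∂x = [(-1.04)·65 − (-0.62)·90] / -600 = +0.01967
∂h/∂y = [(-30)·(-0.62) − (-15)·(-1.04)] / -600 = -0.005000
Flow direction (−∇h) has components (-0.01967 E, +0.005000 N).
Azimuth = atan2(E, N) = atan2(-0.01967, +0.005000) = 284.3° ≈ 284°.

284°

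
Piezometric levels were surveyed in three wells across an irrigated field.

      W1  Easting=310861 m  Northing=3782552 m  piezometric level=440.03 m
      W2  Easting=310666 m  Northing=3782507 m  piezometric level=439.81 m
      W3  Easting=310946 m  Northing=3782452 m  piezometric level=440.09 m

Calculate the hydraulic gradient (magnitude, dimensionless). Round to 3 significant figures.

0.00110

Three-point gradient (reference W1): Δ to W2 = (-195, -45, -0.22), Δ to W3 = (85, -100, +0.06).
∂h/∂x = +0.001059, ∂h/∂y = +0.0003001 (det = 23325).
|∇h| = √(0.001059² + 0.0003001²) = 0.001101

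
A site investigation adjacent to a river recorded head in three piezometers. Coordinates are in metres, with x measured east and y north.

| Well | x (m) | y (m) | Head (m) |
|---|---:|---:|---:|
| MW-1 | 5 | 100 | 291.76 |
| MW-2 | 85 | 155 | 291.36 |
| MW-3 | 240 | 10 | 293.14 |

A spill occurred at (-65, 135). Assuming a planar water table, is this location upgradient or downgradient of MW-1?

downgradient

Differences from MW-1: to MW-2 (Δx, Δy, Δh) = (80, 55, -0.40); to MW-3 = (235, -90, +1.38).
Determinant of the coordinate differences = 80·(-90) − 235·55 = -20125.
∂h/∂x = [(-0.40)·(-90) − (+1.38)·55] / -20125 = +0.001983
∂h/∂y = [80·(+1.38) − 235·(-0.40)] / -20125 = -0.01016
Head at (-65, 135) = 291.76 + (+0.001983)·(-70) + (-0.01016)·(35) = 291.27 m.
That is lower than the 291.76 m at MW-1, so the point is downgradient.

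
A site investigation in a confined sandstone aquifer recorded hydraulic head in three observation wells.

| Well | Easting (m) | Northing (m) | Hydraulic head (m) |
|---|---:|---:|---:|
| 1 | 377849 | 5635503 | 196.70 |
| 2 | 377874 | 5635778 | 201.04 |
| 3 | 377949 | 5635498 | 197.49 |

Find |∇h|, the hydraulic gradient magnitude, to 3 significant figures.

0.0173

Three-point gradient (reference 1): Δ to 2 = (25, 275, +4.34), Δ to 3 = (100, -5, +0.79).
∂h/∂x = +0.008650, ∂h/∂y = +0.01500 (det = -27625).
|∇h| = √(0.008650² + 0.01500²) = 0.01732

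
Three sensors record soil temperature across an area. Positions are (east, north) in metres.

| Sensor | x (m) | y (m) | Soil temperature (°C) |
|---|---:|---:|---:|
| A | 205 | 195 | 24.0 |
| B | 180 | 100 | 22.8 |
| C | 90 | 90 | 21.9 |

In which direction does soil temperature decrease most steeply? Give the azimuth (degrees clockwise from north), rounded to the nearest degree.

Taking A as reference: B−A = (-25, -95, -1.2); C−A = (-115, -105, -2.1).
Determinant of the coordinate differences = (-25)·(-105) − (-115)·(-95) = -8300.
∂T/∂x = [(-1.2)·(-105) − (-2.1)·(-95)] / -8300 = +0.008855
∂T/∂y = [(-25)·(-2.1) − (-115)·(-1.2)] / -8300 = +0.01030
Steepest decrease is along −∇f: components (-0.008855 E, -0.01030 N).
Azimuth = atan2(-0.008855, -0.01030) = 220.7° ≈ 221°.

221°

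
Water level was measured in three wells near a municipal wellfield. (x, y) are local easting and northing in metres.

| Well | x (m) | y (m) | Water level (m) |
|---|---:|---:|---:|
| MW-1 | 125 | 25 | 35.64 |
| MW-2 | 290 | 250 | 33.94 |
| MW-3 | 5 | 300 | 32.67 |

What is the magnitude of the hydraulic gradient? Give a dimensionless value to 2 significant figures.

Taking MW-1 as reference: MW-2−MW-1 = (165, 225, -1.70); MW-3−MW-1 = (-120, 275, -2.97).
Solve a·Δx + b·Δy = Δh: det = 165·275 − (-120)·225 = 72375.
∂h/∂x = [(-1.70)·275 − (-2.97)·225] / 72375 = +0.002774
∂h/∂y = [165·(-2.97) − (-120)·(-1.70)] / 72375 = -0.009590
|∇h| = √(0.002774² + -0.009590²) = 0.009983

0.0100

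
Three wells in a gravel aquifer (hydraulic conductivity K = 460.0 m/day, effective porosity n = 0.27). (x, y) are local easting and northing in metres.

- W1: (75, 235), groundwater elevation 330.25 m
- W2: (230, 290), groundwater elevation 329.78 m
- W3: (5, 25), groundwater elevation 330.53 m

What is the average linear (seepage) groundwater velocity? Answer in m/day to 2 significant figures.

Differences from W1: to W2 (Δx, Δy, Δh) = (155, 55, -0.47); to W3 = (-70, -210, +0.28).
Solve a·Δx + b·Δy = Δh: det = 155·(-210) − (-70)·55 = -28700.
∂h/∂x = [(-0.47)·(-210) − (+0.28)·55] / -28700 = -0.002902
∂h/∂y = [155·(+0.28) − (-70)·(-0.47)] / -28700 = -0.0003659
|∇h| = √(-0.002902² + -0.0003659²) = 0.002925
Seepage velocity v = K·i/n = 460.0 × 0.002925 / 0.27 = 4.983 m/day.

5.0 m/day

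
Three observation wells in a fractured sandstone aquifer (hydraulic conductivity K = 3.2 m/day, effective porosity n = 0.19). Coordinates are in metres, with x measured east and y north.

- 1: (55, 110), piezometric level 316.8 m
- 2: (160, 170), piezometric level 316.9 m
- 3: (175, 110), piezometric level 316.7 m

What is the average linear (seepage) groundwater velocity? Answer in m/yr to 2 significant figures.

20 m/yr

With h = a·x + b·y + c and 1 as origin, the differences give:
  105·a + 60·b = +0.1
  120·a + 0·b = -0.1
Eliminate b (×0 and ×60, subtract): -7200·a = 6.00 → a = ∂h/∂x = -0.0008333
Back-substitute: b = ∂h/∂y = +0.003125.
|∇h| = √(-0.0008333² + 0.003125²) = 0.003234
Seepage velocity v = K·i/n = 3.2 × 0.003234 / 0.19 = 0.05447 m/day = 19.9 m/yr.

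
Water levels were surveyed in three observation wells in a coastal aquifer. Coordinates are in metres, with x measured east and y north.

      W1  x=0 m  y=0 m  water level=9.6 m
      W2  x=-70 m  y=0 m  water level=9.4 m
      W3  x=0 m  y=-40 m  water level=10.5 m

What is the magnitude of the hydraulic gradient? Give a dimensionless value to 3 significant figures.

∂h/∂x = (9.4 − 9.6) / (-70 − 0) = +0.002857
∂h/∂y = (10.5 − 9.6) / (-40 − 0) = -0.02250
|∇h| = √(0.002857² + -0.02250²) = 0.02268

0.0227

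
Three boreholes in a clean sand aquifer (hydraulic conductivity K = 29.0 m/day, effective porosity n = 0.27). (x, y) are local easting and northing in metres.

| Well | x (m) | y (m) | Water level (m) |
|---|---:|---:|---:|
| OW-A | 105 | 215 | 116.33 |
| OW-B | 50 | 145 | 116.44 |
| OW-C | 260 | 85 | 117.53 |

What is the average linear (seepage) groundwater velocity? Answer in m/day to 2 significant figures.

0.65 m/day

With h = a·x + b·y + c and OW-A as origin, the differences give:
  (-55)·a + (-70)·b = +0.11
  155·a + (-130)·b = +1.20
Eliminate b (×(-130) and ×(-70), subtract): 18000·a = 69.700 → a = ∂h/∂x = +0.003872
Back-substitute: b = ∂h/∂y = -0.004614.
|∇h| = √(0.003872² + -0.004614²) = 0.006023
Seepage velocity v = K·i/n = 29.0 × 0.006023 / 0.27 = 0.6469 m/day.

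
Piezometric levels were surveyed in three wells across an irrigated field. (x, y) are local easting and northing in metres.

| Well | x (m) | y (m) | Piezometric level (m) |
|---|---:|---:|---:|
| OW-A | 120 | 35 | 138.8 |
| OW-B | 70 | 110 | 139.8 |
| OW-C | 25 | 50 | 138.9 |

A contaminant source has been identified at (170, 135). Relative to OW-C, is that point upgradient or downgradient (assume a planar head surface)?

Three-point gradient (reference OW-A): Δ to OW-B = (-50, 75, +1.0), Δ to OW-C = (-95, 15, +0.1).
∂h/∂x = +0.001176, ∂h/∂y = +0.01412 (det = 6375).
Head at (170, 135) = 138.8 + (+0.001176)·(50) + (+0.01412)·(100) = 140.27 m.
That is higher than the 138.9 m at OW-C, so the point is upgradient.

upgradient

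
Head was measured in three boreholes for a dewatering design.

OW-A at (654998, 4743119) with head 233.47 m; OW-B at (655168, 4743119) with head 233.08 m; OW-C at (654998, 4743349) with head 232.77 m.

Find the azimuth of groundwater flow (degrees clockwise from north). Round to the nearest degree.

037°

∂h/∂x = (233.08 − 233.47) / (655168 − 654998) = -0.002294
∂h/∂y = (232.77 − 233.47) / (4743349 − 4743119) = -0.003043
Flow direction (−∇h) has components (+0.002294 E, +0.003043 N).
Azimuth = atan2(E, N) = atan2(+0.002294, +0.003043) = 37.0° ≈ 037°.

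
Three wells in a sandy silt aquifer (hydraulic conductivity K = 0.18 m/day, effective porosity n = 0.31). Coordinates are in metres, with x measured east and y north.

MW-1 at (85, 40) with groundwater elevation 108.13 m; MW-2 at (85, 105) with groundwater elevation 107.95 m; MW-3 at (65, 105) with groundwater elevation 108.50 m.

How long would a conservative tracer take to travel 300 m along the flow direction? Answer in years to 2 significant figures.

With h = a·x + b·y + c and MW-1 as origin, the differences give:
  0·a + 65·b = -0.18
  (-20)·a + 65·b = +0.37
Eliminate b (×65 and ×65, subtract): 1300·a = -35.750 → a = ∂h/∂x = -0.02750
Back-substitute: b = ∂h/∂y = -0.002769.
|∇h| = √(-0.02750² + -0.002769²) = 0.02764
Seepage velocity v = K·i/n = 0.18 × 0.02764 / 0.31 = 0.01605 m/day.
t = 300 / 0.01605 = 1.869e+04 days = 51.2 years.

51 years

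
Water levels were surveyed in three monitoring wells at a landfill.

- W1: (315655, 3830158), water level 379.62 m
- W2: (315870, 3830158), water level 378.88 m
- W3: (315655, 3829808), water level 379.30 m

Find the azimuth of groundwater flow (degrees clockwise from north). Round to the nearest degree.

∂h/∂x = (378.88 − 379.62) / (315870 − 315655) = -0.003442
∂h/∂y = (379.30 − 379.62) / (3829808 − 3830158) = +0.0009143
Flow direction (−∇h) has components (+0.003442 E, -0.0009143 N).
Azimuth = atan2(E, N) = atan2(+0.003442, -0.0009143) = 104.9° ≈ 105°.

105°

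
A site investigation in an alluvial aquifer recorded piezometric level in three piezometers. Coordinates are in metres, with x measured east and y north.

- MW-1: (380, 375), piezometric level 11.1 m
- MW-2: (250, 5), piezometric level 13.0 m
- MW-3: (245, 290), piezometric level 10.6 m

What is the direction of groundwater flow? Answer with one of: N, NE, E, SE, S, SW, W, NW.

NW

Three-point gradient (reference MW-1): Δ to MW-2 = (-130, -370, +1.9), Δ to MW-3 = (-135, -85, -0.5).
∂h/∂x = +0.008907, ∂h/∂y = -0.008265 (det = -38900).
Flow = −∇h = (-0.008907 east, +0.008265 north), which points northwest.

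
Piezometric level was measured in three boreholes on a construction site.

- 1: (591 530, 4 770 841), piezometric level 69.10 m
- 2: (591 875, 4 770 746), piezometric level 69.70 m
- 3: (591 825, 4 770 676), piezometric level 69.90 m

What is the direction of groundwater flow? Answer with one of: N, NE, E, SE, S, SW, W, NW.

N

Differences from 1: to 2 (Δx, Δy, Δh) = (345, -95, +0.60); to 3 = (295, -165, +0.80).
Solve a·Δx + b·Δy = Δh: det = 345·(-165) − 295·(-95) = -28900.
∂h/∂x = [(+0.60)·(-165) − (+0.80)·(-95)] / -28900 = +0.0007958
∂h/∂y = [345·(+0.80) − 295·(+0.60)] / -28900 = -0.003426
Flow = −∇h = (-0.0007958 east, +0.003426 north), which points north.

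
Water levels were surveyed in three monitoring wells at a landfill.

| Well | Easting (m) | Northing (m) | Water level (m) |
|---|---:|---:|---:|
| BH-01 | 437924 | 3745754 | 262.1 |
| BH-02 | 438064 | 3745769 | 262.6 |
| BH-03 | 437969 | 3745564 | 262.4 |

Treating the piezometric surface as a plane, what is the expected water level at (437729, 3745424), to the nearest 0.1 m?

Differences from BH-01: to BH-02 (Δx, Δy, Δh) = (140, 15, +0.5); to BH-03 = (45, -190, +0.3).
Determinant of the coordinate differences = 140·(-190) − 45·15 = -27275.
∂h/∂x = [(+0.5)·(-190) − (+0.3)·15] / -27275 = +0.003648
∂h/∂y = [140·(+0.3) − 45·(+0.5)] / -27275 = -0.0007149
h(437729, 3745424) = 262.1 + (+0.003648)·(-195) + (-0.0007149)·(-330) = 262.1 -0.711 +0.236 = 261.625 m.

261.6 m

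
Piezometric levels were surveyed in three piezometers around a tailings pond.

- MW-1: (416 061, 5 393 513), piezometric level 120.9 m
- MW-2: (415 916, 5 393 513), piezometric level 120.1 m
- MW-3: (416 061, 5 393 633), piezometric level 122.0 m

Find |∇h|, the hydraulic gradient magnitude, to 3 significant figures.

∂h/∂x = (120.1 − 120.9) / (415916 − 416061) = +0.005517
∂h/∂y = (122.0 − 120.9) / (5393633 − 5393513) = +0.009167
|∇h| = √(0.005517² + 0.009167²) = 0.0107

0.0107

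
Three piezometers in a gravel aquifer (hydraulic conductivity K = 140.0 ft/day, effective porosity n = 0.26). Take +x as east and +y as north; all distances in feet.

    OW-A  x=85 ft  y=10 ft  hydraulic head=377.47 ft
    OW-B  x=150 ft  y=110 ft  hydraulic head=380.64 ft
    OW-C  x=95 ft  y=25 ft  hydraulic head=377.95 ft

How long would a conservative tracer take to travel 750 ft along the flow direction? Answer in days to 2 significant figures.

Taking OW-A as reference: OW-B−OW-A = (65, 100, +3.17); OW-C−OW-A = (10, 15, +0.48).
Determinant of the coordinate differences = 65·15 − 10·100 = -25.
∂h/∂x = [(+3.17)·15 − (+0.48)·100] / -25 = +0.01800
∂h/∂y = [65·(+0.48) − 10·(+3.17)] / -25 = +0.02000
|∇h| = √(0.01800² + 0.02000²) = 0.02691
Seepage velocity v = K·i/n = 140.0 × 0.02691 / 0.26 = 14.49 ft/day.
t = 750 / 14.49 = 51.76 days.

52 days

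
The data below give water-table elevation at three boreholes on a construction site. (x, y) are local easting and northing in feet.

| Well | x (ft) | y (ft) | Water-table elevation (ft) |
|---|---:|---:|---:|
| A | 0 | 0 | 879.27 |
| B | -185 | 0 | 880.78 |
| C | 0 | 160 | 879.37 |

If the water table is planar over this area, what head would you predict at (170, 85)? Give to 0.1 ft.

877.9 ft

∂h/∂x = (880.78 − 879.27) / (-185 − 0) = -0.008162
∂h/∂y = (879.37 − 879.27) / (160 − 0) = +0.0006250
h(170, 85) = 879.27 + (-0.008162)·(170) + (+0.0006250)·(85) = 879.27 -1.388 +0.053 = 877.936 ft.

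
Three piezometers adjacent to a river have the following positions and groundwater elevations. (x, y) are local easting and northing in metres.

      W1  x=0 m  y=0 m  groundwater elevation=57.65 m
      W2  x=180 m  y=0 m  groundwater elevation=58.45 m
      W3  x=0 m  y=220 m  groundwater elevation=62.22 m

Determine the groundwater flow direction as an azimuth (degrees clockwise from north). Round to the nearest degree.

∂h/∂x = (58.45 − 57.65) / (180 − 0) = +0.004444
∂h/∂y = (62.22 − 57.65) / (220 − 0) = +0.02077
Flow direction (−∇h) has components (-0.004444 E, -0.02077 N).
Azimuth = atan2(E, N) = atan2(-0.004444, -0.02077) = 192.1° ≈ 192°.

192°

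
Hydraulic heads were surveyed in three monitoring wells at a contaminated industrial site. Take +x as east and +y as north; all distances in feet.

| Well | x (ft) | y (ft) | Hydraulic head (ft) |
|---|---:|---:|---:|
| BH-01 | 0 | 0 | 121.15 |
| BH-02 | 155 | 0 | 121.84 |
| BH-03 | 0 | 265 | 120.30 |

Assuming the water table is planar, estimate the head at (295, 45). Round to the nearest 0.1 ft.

122.3 ft

∂h/∂x = (121.84 − 121.15) / (155 − 0) = +0.004452
∂h/∂y = (120.30 − 121.15) / (265 − 0) = -0.003208
h(295, 45) = 121.15 + (+0.004452)·(295) + (-0.003208)·(45) = 121.15 +1.313 -0.144 = 122.319 ft.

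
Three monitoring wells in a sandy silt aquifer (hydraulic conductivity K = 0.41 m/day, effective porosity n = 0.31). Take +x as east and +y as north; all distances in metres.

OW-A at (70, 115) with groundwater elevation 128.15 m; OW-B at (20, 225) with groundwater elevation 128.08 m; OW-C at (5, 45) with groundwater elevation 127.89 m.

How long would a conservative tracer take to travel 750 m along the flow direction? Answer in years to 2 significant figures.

480 years

Three-point gradient (reference OW-A): Δ to OW-B = (-50, 110, -0.07), Δ to OW-C = (-65, -70, -0.26).
∂h/∂x = +0.003146, ∂h/∂y = +0.0007934 (det = 10650).
|∇h| = √(0.003146² + 0.0007934²) = 0.003245
Seepage velocity v = K·i/n = 0.41 × 0.003245 / 0.31 = 0.004292 m/day.
t = 750 / 0.004292 = 1.747e+05 days = 478 years.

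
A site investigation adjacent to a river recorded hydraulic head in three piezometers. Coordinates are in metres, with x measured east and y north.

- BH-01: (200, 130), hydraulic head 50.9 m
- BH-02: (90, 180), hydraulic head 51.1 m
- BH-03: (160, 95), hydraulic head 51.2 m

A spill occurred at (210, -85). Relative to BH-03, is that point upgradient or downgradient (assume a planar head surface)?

upgradient

With h = a·x + b·y + c and BH-01 as origin, the differences give:
  (-110)·a + 50·b = +0.2
  (-40)·a + (-35)·b = +0.3
Eliminate b (×(-35) and ×50, subtract): 5850·a = -22.00 → a = ∂h/∂x = -0.003761
Back-substitute: b = ∂h/∂y = -0.004274.
Head at (210, -85) = 50.9 + (-0.003761)·(10) + (-0.004274)·(-215) = 51.78 m.
That is higher than the 51.2 m at BH-03, so the point is upgradient.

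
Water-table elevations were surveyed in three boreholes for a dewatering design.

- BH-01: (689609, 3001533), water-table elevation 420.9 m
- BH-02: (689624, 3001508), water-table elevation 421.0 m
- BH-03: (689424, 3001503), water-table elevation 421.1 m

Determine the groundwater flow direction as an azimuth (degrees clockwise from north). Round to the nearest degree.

005°

Differences from BH-01: to BH-02 (Δx, Δy, Δh) = (15, -25, +0.1); to BH-03 = (-185, -30, +0.2).
Solve a·Δx + b·Δy = Δh: det = 15·(-30) − (-185)·(-25) = -5075.
∂h/∂x = [(+0.1)·(-30) − (+0.2)·(-25)] / -5075 = -0.0003941
∂h/∂y = [15·(+0.2) − (-185)·(+0.1)] / -5075 = -0.004236
Flow direction (−∇h) has components (+0.0003941 E, +0.004236 N).
Azimuth = atan2(E, N) = atan2(+0.0003941, +0.004236) = 5.3° ≈ 005°.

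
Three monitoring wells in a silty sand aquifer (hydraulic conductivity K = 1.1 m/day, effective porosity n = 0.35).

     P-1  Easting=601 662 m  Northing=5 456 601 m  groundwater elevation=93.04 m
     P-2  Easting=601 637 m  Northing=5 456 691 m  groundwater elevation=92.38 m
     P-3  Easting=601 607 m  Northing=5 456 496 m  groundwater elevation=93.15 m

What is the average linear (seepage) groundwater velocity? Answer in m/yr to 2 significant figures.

With h = a·x + b·y + c and P-1 as origin, the differences give:
  (-25)·a + 90·b = -0.66
  (-55)·a + (-105)·b = +0.11
Eliminate b (×(-105) and ×90, subtract): 7575·a = 59.400 → a = ∂h/∂x = +0.007842
Back-substitute: b = ∂h/∂y = -0.005155.
|∇h| = √(0.007842² + -0.005155²) = 0.009385
Seepage velocity v = K·i/n = 1.1 × 0.009385 / 0.35 = 0.0295 m/day = 10.77 m/yr.

11 m/yr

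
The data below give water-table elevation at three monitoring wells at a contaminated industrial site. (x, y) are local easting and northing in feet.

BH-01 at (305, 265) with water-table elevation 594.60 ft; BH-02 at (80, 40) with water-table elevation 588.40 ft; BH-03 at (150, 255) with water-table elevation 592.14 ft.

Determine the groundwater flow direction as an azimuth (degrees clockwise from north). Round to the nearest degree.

Differences from BH-01: to BH-02 (Δx, Δy, Δh) = (-225, -225, -6.20); to BH-03 = (-155, -10, -2.46).
Solve a·Δx + b·Δy = Δh: det = (-225)·(-10) − (-155)·(-225) = -32625.
∂h/∂x = [(-6.20)·(-10) − (-2.46)·(-225)] / -32625 = +0.01507
∂h/∂y = [(-225)·(-2.46) − (-155)·(-6.20)] / -32625 = +0.01249
Flow direction (−∇h) has components (-0.01507 E, -0.01249 N).
Azimuth = atan2(E, N) = atan2(-0.01507, -0.01249) = 230.3° ≈ 230°.

230°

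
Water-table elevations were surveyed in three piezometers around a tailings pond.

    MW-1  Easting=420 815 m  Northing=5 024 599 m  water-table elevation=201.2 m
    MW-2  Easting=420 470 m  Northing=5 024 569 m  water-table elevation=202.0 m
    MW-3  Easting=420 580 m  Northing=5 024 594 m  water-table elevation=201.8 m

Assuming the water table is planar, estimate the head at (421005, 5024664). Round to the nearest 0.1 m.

Differences from MW-1: to MW-2 (Δx, Δy, Δh) = (-345, -30, +0.8); to MW-3 = (-235, -5, +0.6).
Determinant of the coordinate differences = (-345)·(-5) − (-235)·(-30) = -5325.
∂h/∂x = [(+0.8)·(-5) − (+0.6)·(-30)] / -5325 = -0.002629
∂h/∂y = [(-345)·(+0.6) − (-235)·(+0.8)] / -5325 = +0.003568
h(421005, 5024664) = 201.2 + (-0.002629)·(190) + (+0.003568)·(65) = 201.2 -0.500 +0.232 = 200.932 m.

200.9 m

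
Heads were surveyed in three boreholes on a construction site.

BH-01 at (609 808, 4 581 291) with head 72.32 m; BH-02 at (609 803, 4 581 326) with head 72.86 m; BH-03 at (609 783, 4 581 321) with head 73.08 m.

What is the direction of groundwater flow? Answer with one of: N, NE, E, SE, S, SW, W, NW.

Differences from BH-01: to BH-02 (Δx, Δy, Δh) = (-5, 35, +0.54); to BH-03 = (-25, 30, +0.76).
Determinant of the coordinate differences = (-5)·30 − (-25)·35 = 725.
∂h/∂x = [(+0.54)·30 − (+0.76)·35] / 725 = -0.01434
∂h/∂y = [(-5)·(+0.76) − (-25)·(+0.54)] / 725 = +0.01338
Flow = −∇h = (+0.01434 east, -0.01338 north), which points southeast.

SE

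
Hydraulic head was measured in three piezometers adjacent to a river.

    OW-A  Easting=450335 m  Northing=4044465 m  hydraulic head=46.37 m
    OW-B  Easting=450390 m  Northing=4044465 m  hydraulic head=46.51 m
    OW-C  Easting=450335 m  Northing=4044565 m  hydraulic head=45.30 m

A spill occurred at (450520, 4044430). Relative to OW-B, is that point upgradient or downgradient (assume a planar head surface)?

∂h/∂x = (46.51 − 46.37) / (450390 − 450335) = +0.002545
∂h/∂y = (45.30 − 46.37) / (4044565 − 4044465) = -0.01070
Head at (450520, 4044430) = 46.37 + (+0.002545)·(185) + (-0.01070)·(-35) = 47.22 m.
That is higher than the 46.51 m at OW-B, so the point is upgradient.

upgradient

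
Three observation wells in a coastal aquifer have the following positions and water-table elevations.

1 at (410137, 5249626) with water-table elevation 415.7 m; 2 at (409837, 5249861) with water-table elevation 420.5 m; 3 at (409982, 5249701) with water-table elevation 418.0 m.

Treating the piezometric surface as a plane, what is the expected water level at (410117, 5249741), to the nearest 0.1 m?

Differences from 1: to 2 (Δx, Δy, Δh) = (-300, 235, +4.8); to 3 = (-155, 75, +2.3).
Solve a·Δx + b·Δy = Δh: det = (-300)·75 − (-155)·235 = 13925.
∂h/∂x = [(+4.8)·75 − (+2.3)·235] / 13925 = -0.01296
∂h/∂y = [(-300)·(+2.3) − (-155)·(+4.8)] / 13925 = +0.003878
h(410117, 5249741) = 415.7 + (-0.01296)·(-20) + (+0.003878)·(115) = 415.7 +0.259 +0.446 = 416.405 m.

416.4 m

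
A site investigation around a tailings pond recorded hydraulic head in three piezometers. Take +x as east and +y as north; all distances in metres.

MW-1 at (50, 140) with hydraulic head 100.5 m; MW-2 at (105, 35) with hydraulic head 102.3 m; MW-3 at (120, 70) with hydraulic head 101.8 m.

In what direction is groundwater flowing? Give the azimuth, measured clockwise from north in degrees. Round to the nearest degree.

349°

Three-point gradient (reference MW-1): Δ to MW-2 = (55, -105, +1.8), Δ to MW-3 = (70, -70, +1.3).
∂h/∂x = +0.003000, ∂h/∂y = -0.01557 (det = 3500).
Flow direction (−∇h) has components (-0.003000 E, +0.01557 N).
Azimuth = atan2(E, N) = atan2(-0.003000, +0.01557) = 349.1° ≈ 349°.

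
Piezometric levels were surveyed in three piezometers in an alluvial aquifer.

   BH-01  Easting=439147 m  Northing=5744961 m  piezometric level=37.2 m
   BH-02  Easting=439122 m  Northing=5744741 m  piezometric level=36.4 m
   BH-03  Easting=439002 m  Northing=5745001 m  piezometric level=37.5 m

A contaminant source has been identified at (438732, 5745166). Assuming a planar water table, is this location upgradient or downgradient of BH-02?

With h = a·x + b·y + c and BH-01 as origin, the differences give:
  (-25)·a + (-220)·b = -0.8
  (-145)·a + 40·b = +0.3
Eliminate b (×40 and ×(-220), subtract): -32900·a = 34.00 → a = ∂h/∂x = -0.001033
Back-substitute: b = ∂h/∂y = +0.003754.
Head at (438732, 5745166) = 37.2 + (-0.001033)·(-415) + (+0.003754)·(205) = 38.40 m.
That is higher than the 36.4 m at BH-02, so the point is upgradient.

upgradient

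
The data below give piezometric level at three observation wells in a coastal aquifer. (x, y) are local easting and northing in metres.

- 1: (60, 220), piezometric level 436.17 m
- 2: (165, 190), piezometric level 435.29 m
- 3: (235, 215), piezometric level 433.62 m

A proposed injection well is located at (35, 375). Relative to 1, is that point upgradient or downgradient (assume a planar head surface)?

downgradient

With h = a·x + b·y + c and 1 as origin, the differences give:
  105·a + (-30)·b = -0.88
  175·a + (-5)·b = -2.55
Eliminate b (×(-5) and ×(-30), subtract): 4725·a = -72.100 → a = ∂h/∂x = -0.01526
Back-substitute: b = ∂h/∂y = -0.02407.
Head at (35, 375) = 436.17 + (-0.01526)·(-25) + (-0.02407)·(155) = 432.82 m.
That is lower than the 436.17 m at 1, so the point is downgradient.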